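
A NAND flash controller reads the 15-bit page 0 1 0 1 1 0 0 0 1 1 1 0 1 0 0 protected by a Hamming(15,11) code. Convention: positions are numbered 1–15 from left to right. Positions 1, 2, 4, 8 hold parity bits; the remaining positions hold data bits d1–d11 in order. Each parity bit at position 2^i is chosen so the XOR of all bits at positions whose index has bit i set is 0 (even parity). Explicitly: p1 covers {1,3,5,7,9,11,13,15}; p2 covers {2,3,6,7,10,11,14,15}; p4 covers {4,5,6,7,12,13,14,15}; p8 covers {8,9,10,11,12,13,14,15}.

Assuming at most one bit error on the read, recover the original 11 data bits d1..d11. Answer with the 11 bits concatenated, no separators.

01101110100

s1 (pos 1,3,5,7,9,11,13,15): 0⊕0⊕1⊕0⊕1⊕1⊕1⊕0 = 0
s2 (pos 2,3,6,7,10,11,14,15): 1⊕0⊕0⊕0⊕1⊕1⊕0⊕0 = 1
s4 (pos 4,5,6,7,12,13,14,15): 1⊕1⊕0⊕0⊕0⊕1⊕0⊕0 = 1
s8 (pos 8,9,10,11,12,13,14,15): 0⊕1⊕1⊕1⊕0⊕1⊕0⊕0 = 0
Syndrome s8…s1 = 0110 → error at position 6.
Flip position 6: 010110001110100 → 010111001110100
Read data bits from positions 3,5,6,7,9,10,11,12,13,14,15: 01101110100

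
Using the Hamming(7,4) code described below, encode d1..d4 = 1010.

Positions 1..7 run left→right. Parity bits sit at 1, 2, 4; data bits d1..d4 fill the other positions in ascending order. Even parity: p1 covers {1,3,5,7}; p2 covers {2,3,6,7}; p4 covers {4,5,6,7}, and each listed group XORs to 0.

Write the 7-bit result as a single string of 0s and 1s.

Place data at non-parity positions: p1 p2 1 p4 0 1 0
p1 (pos 1,3,5,7): XOR of data positions = 1⊕0⊕0 = 1
p2 (pos 2,3,6,7): XOR of data positions = 1⊕1⊕0 = 0
p4 (pos 4,5,6,7): XOR of data positions = 0⊕1⊕0 = 1
Codeword: 1011010

1011010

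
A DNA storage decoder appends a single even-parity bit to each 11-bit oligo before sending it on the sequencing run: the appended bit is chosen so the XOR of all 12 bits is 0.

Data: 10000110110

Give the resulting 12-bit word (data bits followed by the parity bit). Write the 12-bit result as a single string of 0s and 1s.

XOR of the 11 data bits: 1⊕0⊕0⊕0⊕0⊕1⊕1⊕0⊕1⊕1⊕0 = 1
Parity bit = 1 (so all 12 bits XOR to 0).

100001101101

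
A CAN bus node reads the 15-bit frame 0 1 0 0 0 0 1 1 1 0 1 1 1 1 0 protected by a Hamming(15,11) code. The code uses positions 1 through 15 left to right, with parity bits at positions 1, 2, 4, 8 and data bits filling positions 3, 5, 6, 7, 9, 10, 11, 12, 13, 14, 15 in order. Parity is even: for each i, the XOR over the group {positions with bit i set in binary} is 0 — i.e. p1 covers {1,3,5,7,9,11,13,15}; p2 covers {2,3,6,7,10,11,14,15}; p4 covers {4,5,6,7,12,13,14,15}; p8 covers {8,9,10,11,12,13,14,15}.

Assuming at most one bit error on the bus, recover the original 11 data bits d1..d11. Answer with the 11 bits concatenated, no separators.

00011011110

s1 (pos 1,3,5,7,9,11,13,15): 0⊕0⊕0⊕1⊕1⊕1⊕1⊕0 = 0
s2 (pos 2,3,6,7,10,11,14,15): 1⊕0⊕0⊕1⊕0⊕1⊕1⊕0 = 0
s4 (pos 4,5,6,7,12,13,14,15): 0⊕0⊕0⊕1⊕1⊕1⊕1⊕0 = 0
s8 (pos 8,9,10,11,12,13,14,15): 1⊕1⊕0⊕1⊕1⊕1⊕1⊕0 = 0
Syndrome s8…s1 = 0000 → no error.
Read data bits from positions 3,5,6,7,9,10,11,12,13,14,15: 00011011110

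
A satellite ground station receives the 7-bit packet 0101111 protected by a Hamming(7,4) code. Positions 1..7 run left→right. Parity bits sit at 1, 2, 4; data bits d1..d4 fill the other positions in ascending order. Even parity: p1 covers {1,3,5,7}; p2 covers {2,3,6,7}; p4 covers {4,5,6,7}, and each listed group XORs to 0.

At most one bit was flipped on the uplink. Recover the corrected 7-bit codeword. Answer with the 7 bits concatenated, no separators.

s1 (pos 1,3,5,7): 0⊕0⊕1⊕1 = 0
s2 (pos 2,3,6,7): 1⊕0⊕1⊕1 = 1
s4 (pos 4,5,6,7): 1⊕1⊕1⊕1 = 0
Syndrome s4…s1 = 010 → error at position 2.
Flip position 2: 0101111 → 0001111

0001111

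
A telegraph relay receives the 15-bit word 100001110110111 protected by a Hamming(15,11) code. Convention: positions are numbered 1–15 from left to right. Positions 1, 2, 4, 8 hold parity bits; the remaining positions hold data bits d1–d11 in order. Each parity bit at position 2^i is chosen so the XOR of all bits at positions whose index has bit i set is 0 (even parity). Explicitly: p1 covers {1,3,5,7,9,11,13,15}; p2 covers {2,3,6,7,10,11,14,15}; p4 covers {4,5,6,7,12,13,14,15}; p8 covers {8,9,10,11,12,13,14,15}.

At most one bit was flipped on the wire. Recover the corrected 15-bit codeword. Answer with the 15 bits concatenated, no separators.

100011110110111

s1 (pos 1,3,5,7,9,11,13,15): 1⊕0⊕0⊕1⊕0⊕1⊕1⊕1 = 1
s2 (pos 2,3,6,7,10,11,14,15): 0⊕0⊕1⊕1⊕1⊕1⊕1⊕1 = 0
s4 (pos 4,5,6,7,12,13,14,15): 0⊕0⊕1⊕1⊕0⊕1⊕1⊕1 = 1
s8 (pos 8,9,10,11,12,13,14,15): 1⊕0⊕1⊕1⊕0⊕1⊕1⊕1 = 0
Syndrome s8…s1 = 0101 → error at position 5.
Flip position 5: 100001110110111 → 100011110110111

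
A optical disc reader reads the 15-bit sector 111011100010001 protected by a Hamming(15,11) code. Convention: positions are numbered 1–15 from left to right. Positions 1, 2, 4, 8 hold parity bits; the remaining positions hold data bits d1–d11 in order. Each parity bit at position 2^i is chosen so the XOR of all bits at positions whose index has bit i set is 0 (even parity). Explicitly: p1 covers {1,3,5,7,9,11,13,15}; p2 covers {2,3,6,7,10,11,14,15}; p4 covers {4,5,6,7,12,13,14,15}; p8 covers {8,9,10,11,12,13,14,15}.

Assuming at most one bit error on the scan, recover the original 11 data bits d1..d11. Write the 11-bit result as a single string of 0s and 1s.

s1 (pos 1,3,5,7,9,11,13,15): 1⊕1⊕1⊕1⊕0⊕1⊕0⊕1 = 0
s2 (pos 2,3,6,7,10,11,14,15): 1⊕1⊕1⊕1⊕0⊕1⊕0⊕1 = 0
s4 (pos 4,5,6,7,12,13,14,15): 0⊕1⊕1⊕1⊕0⊕0⊕0⊕1 = 0
s8 (pos 8,9,10,11,12,13,14,15): 0⊕0⊕0⊕1⊕0⊕0⊕0⊕1 = 0
Syndrome s8…s1 = 0000 → no error.
Read data bits from positions 3,5,6,7,9,10,11,12,13,14,15: 11110010001

11110010001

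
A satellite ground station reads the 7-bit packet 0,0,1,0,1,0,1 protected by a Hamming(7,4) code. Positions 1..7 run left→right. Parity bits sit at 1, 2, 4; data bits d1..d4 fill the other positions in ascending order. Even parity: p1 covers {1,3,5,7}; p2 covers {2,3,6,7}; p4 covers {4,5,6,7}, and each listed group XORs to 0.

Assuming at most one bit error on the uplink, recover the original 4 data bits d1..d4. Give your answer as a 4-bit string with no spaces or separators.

s1 (pos 1,3,5,7): 0⊕1⊕1⊕1 = 1
s2 (pos 2,3,6,7): 0⊕1⊕0⊕1 = 0
s4 (pos 4,5,6,7): 0⊕1⊕0⊕1 = 0
Syndrome s4…s1 = 001 → error at position 1.
Flip position 1: 0010101 → 1010101
Read data bits from positions 3,5,6,7: 1101

1101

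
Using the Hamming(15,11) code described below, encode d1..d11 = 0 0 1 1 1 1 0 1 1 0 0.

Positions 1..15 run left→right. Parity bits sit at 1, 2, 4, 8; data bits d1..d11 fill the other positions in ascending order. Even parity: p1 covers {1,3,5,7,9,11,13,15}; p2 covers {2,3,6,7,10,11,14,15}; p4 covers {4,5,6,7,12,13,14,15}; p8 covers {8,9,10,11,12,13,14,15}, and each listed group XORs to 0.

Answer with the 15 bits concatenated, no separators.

110001101101100

Place data at non-parity positions: p1 p2 0 p4 0 1 1 p8 1 1 0 1 1 0 0
p1 (pos 1,3,5,7,9,11,13,15): XOR of data positions = 0⊕0⊕1⊕1⊕0⊕1⊕0 = 1
p2 (pos 2,3,6,7,10,11,14,15): XOR of data positions = 0⊕1⊕1⊕1⊕0⊕0⊕0 = 1
p4 (pos 4,5,6,7,12,13,14,15): XOR of data positions = 0⊕1⊕1⊕1⊕1⊕0⊕0 = 0
p8 (pos 8,9,10,11,12,13,14,15): XOR of data positions = 1⊕1⊕0⊕1⊕1⊕0⊕0 = 0
Codeword: 110001101101100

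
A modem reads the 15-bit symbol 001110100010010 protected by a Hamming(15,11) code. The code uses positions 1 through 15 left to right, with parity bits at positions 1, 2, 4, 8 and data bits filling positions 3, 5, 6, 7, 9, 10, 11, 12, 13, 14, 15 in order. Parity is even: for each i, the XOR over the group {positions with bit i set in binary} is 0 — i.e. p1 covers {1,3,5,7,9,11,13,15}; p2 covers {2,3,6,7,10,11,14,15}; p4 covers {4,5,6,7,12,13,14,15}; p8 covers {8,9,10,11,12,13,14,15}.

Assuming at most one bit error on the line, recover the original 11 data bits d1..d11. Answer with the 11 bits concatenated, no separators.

11010010010

s1 (pos 1,3,5,7,9,11,13,15): 0⊕1⊕1⊕1⊕0⊕1⊕0⊕0 = 0
s2 (pos 2,3,6,7,10,11,14,15): 0⊕1⊕0⊕1⊕0⊕1⊕1⊕0 = 0
s4 (pos 4,5,6,7,12,13,14,15): 1⊕1⊕0⊕1⊕0⊕0⊕1⊕0 = 0
s8 (pos 8,9,10,11,12,13,14,15): 0⊕0⊕0⊕1⊕0⊕0⊕1⊕0 = 0
Syndrome s8…s1 = 0000 → no error.
Read data bits from positions 3,5,6,7,9,10,11,12,13,14,15: 11010010010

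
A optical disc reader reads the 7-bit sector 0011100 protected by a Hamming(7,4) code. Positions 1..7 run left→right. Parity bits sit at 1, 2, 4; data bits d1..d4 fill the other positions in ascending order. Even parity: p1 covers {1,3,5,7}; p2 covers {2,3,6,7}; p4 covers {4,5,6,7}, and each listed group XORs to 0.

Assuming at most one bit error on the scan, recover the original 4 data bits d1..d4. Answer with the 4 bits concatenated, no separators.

s1 (pos 1,3,5,7): 0⊕1⊕1⊕0 = 0
s2 (pos 2,3,6,7): 0⊕1⊕0⊕0 = 1
s4 (pos 4,5,6,7): 1⊕1⊕0⊕0 = 0
Syndrome s4…s1 = 010 → error at position 2.
Flip position 2: 0011100 → 0111100
Read data bits from positions 3,5,6,7: 1100

1100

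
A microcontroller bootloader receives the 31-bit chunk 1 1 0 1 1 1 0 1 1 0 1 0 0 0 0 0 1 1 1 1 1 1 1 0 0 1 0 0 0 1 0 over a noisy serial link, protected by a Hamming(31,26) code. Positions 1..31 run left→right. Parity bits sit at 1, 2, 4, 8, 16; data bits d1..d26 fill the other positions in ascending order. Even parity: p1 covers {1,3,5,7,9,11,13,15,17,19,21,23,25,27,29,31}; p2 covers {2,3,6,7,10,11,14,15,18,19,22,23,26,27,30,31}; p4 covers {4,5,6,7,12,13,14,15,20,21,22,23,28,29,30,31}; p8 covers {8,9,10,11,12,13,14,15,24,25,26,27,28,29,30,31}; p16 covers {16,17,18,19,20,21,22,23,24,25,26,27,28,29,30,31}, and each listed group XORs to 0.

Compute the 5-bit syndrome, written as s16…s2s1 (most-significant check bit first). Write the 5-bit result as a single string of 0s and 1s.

s1 (pos 1,3,5,7,9,11,13,15,17,19,21,23,25,27,29,31): 1⊕0⊕1⊕0⊕1⊕1⊕0⊕0⊕1⊕1⊕1⊕1⊕0⊕0⊕0⊕0 = 0
s2 (pos 2,3,6,7,10,11,14,15,18,19,22,23,26,27,30,31): 1⊕0⊕1⊕0⊕0⊕1⊕0⊕0⊕1⊕1⊕1⊕1⊕1⊕0⊕1⊕0 = 1
s4 (pos 4,5,6,7,12,13,14,15,20,21,22,23,28,29,30,31): 1⊕1⊕1⊕0⊕0⊕0⊕0⊕0⊕1⊕1⊕1⊕1⊕0⊕0⊕1⊕0 = 0
s8 (pos 8,9,10,11,12,13,14,15,24,25,26,27,28,29,30,31): 1⊕1⊕0⊕1⊕0⊕0⊕0⊕0⊕0⊕0⊕1⊕0⊕0⊕0⊕1⊕0 = 1
s16 (pos 16,17,18,19,20,21,22,23,24,25,26,27,28,29,30,31): 0⊕1⊕1⊕1⊕1⊕1⊕1⊕1⊕0⊕0⊕1⊕0⊕0⊕0⊕1⊕0 = 1
Syndrome s16…s1 = 11010 → error at position 26.

11010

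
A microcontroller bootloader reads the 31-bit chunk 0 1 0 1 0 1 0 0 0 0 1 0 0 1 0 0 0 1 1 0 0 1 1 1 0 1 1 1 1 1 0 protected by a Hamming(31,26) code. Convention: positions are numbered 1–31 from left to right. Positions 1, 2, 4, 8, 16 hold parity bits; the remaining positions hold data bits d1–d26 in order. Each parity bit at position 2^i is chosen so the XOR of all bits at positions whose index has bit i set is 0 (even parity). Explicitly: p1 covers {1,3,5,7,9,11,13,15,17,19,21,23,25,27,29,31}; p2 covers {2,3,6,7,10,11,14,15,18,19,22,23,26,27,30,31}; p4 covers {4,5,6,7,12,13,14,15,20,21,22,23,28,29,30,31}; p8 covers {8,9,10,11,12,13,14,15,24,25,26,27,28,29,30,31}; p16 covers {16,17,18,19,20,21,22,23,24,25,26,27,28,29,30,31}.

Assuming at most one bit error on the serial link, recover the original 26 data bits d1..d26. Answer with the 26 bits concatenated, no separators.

10100010010011001110111110

s1 (pos 1,3,5,7,9,11,13,15,17,19,21,23,25,27,29,31): 0⊕0⊕0⊕0⊕0⊕1⊕0⊕0⊕0⊕1⊕0⊕1⊕0⊕1⊕1⊕0 = 1
s2 (pos 2,3,6,7,10,11,14,15,18,19,22,23,26,27,30,31): 1⊕0⊕1⊕0⊕0⊕1⊕1⊕0⊕1⊕1⊕1⊕1⊕1⊕1⊕1⊕0 = 1
s4 (pos 4,5,6,7,12,13,14,15,20,21,22,23,28,29,30,31): 1⊕0⊕1⊕0⊕0⊕0⊕1⊕0⊕0⊕0⊕1⊕1⊕1⊕1⊕1⊕0 = 0
s8 (pos 8,9,10,11,12,13,14,15,24,25,26,27,28,29,30,31): 0⊕0⊕0⊕1⊕0⊕0⊕1⊕0⊕1⊕0⊕1⊕1⊕1⊕1⊕1⊕0 = 0
s16 (pos 16,17,18,19,20,21,22,23,24,25,26,27,28,29,30,31): 0⊕0⊕1⊕1⊕0⊕0⊕1⊕1⊕1⊕0⊕1⊕1⊕1⊕1⊕1⊕0 = 0
Syndrome s16…s1 = 00011 → error at position 3.
Flip position 3: 0101010000100100011001110111110 → 0111010000100100011001110111110
Read data bits from positions 3,5,6,7,9,10,11,12,13,14,15,17,18,19,20,21,22,23,24,25,26,27,28,29,30,31: 10100010010011001110111110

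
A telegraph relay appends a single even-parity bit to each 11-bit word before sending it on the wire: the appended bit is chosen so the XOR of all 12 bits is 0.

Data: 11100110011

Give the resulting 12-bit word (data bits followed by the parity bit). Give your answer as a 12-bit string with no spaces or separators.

111001100111

XOR of the 11 data bits: 1⊕1⊕1⊕0⊕0⊕1⊕1⊕0⊕0⊕1⊕1 = 1
Parity bit = 1 (so all 12 bits XOR to 0).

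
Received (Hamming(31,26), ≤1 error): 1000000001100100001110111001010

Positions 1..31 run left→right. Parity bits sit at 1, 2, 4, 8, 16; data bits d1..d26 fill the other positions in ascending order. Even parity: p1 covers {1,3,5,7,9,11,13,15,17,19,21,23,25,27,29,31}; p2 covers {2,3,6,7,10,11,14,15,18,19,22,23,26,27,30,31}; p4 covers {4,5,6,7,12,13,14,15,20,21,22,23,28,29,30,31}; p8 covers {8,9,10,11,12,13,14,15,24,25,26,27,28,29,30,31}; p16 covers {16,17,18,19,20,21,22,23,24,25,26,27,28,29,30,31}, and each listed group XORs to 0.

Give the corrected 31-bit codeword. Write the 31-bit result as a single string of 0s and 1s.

s1 (pos 1,3,5,7,9,11,13,15,17,19,21,23,25,27,29,31): 1⊕0⊕0⊕0⊕0⊕1⊕0⊕0⊕0⊕1⊕1⊕1⊕1⊕0⊕0⊕0 = 0
s2 (pos 2,3,6,7,10,11,14,15,18,19,22,23,26,27,30,31): 0⊕0⊕0⊕0⊕1⊕1⊕1⊕0⊕0⊕1⊕0⊕1⊕0⊕0⊕1⊕0 = 0
s4 (pos 4,5,6,7,12,13,14,15,20,21,22,23,28,29,30,31): 0⊕0⊕0⊕0⊕0⊕0⊕1⊕0⊕1⊕1⊕0⊕1⊕1⊕0⊕1⊕0 = 0
s8 (pos 8,9,10,11,12,13,14,15,24,25,26,27,28,29,30,31): 0⊕0⊕1⊕1⊕0⊕0⊕1⊕0⊕1⊕1⊕0⊕0⊕1⊕0⊕1⊕0 = 1
s16 (pos 16,17,18,19,20,21,22,23,24,25,26,27,28,29,30,31): 0⊕0⊕0⊕1⊕1⊕1⊕0⊕1⊕1⊕1⊕0⊕0⊕1⊕0⊕1⊕0 = 0
Syndrome s16…s1 = 01000 → error at position 8.
Flip position 8: 1000000001100100001110111001010 → 1000000101100100001110111001010

1000000101100100001110111001010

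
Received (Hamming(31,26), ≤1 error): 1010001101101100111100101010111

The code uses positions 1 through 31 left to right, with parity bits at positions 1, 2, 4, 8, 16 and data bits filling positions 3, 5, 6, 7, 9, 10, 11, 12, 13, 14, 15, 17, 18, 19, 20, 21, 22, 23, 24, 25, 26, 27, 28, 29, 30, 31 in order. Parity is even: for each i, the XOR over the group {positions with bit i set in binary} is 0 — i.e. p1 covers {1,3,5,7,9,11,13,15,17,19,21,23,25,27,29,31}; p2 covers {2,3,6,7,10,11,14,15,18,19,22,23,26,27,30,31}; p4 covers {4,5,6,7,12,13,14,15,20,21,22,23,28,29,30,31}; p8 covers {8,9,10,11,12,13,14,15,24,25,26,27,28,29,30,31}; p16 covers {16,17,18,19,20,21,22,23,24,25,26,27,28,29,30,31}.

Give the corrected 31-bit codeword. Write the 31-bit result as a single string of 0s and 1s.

1110001101101100111100101010111

s1 (pos 1,3,5,7,9,11,13,15,17,19,21,23,25,27,29,31): 1⊕1⊕0⊕1⊕0⊕1⊕1⊕0⊕1⊕1⊕0⊕1⊕1⊕1⊕1⊕1 = 0
s2 (pos 2,3,6,7,10,11,14,15,18,19,22,23,26,27,30,31): 0⊕1⊕0⊕1⊕1⊕1⊕1⊕0⊕1⊕1⊕0⊕1⊕0⊕1⊕1⊕1 = 1
s4 (pos 4,5,6,7,12,13,14,15,20,21,22,23,28,29,30,31): 0⊕0⊕0⊕1⊕0⊕1⊕1⊕0⊕1⊕0⊕0⊕1⊕0⊕1⊕1⊕1 = 0
s8 (pos 8,9,10,11,12,13,14,15,24,25,26,27,28,29,30,31): 1⊕0⊕1⊕1⊕0⊕1⊕1⊕0⊕0⊕1⊕0⊕1⊕0⊕1⊕1⊕1 = 0
s16 (pos 16,17,18,19,20,21,22,23,24,25,26,27,28,29,30,31): 0⊕1⊕1⊕1⊕1⊕0⊕0⊕1⊕0⊕1⊕0⊕1⊕0⊕1⊕1⊕1 = 0
Syndrome s16…s1 = 00010 → error at position 2.
Flip position 2: 1010001101101100111100101010111 → 1110001101101100111100101010111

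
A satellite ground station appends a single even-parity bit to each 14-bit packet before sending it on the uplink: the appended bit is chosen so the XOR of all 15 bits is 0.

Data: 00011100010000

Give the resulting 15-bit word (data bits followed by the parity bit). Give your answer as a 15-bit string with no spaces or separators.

000111000100000

XOR of the 14 data bits: 0⊕0⊕0⊕1⊕1⊕1⊕0⊕0⊕0⊕1⊕0⊕0⊕0⊕0 = 0
Parity bit = 0 (so all 15 bits XOR to 0).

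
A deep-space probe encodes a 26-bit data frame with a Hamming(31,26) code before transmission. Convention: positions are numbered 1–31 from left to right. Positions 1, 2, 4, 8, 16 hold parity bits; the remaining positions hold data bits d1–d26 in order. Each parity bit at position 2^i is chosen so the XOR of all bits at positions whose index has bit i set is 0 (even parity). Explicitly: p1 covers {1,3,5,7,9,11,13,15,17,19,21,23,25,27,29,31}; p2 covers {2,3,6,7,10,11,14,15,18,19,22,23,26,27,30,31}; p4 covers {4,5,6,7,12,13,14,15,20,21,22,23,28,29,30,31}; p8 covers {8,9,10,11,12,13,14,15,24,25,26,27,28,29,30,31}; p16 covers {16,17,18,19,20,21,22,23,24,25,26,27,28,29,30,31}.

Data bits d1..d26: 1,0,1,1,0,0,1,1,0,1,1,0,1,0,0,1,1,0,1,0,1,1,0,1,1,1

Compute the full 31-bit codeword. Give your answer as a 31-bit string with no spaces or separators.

Place data at non-parity positions: p1 p2 1 p4 0 1 1 p8 0 0 1 1 0 1 1 p16 0 1 0 0 1 1 0 1 0 1 1 0 1 1 1
p1 (pos 1,3,5,7,9,11,13,15,17,19,21,23,25,27,29,31): XOR of data positions = 1⊕0⊕1⊕0⊕1⊕0⊕1⊕0⊕0⊕1⊕0⊕0⊕1⊕1⊕1 = 0
p2 (pos 2,3,6,7,10,11,14,15,18,19,22,23,26,27,30,31): XOR of data positions = 1⊕1⊕1⊕0⊕1⊕1⊕1⊕1⊕0⊕1⊕0⊕1⊕1⊕1⊕1 = 0
p4 (pos 4,5,6,7,12,13,14,15,20,21,22,23,28,29,30,31): XOR of data positions = 0⊕1⊕1⊕1⊕0⊕1⊕1⊕0⊕1⊕1⊕0⊕0⊕1⊕1⊕1 = 0
p8 (pos 8,9,10,11,12,13,14,15,24,25,26,27,28,29,30,31): XOR of data positions = 0⊕0⊕1⊕1⊕0⊕1⊕1⊕1⊕0⊕1⊕1⊕0⊕1⊕1⊕1 = 0
p16 (pos 16,17,18,19,20,21,22,23,24,25,26,27,28,29,30,31): XOR of data positions = 0⊕1⊕0⊕0⊕1⊕1⊕0⊕1⊕0⊕1⊕1⊕0⊕1⊕1⊕1 = 1
Codeword: 0010011000110111010011010110111

0010011000110111010011010110111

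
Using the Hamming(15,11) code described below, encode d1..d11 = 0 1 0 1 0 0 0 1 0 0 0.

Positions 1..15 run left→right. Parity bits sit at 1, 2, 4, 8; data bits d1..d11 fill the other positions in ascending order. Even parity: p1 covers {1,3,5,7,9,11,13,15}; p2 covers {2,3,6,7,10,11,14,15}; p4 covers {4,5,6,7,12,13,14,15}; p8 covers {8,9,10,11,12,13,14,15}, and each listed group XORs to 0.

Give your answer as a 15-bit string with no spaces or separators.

Place data at non-parity positions: p1 p2 0 p4 1 0 1 p8 0 0 0 1 0 0 0
p1 (pos 1,3,5,7,9,11,13,15): XOR of data positions = 0⊕1⊕1⊕0⊕0⊕0⊕0 = 0
p2 (pos 2,3,6,7,10,11,14,15): XOR of data positions = 0⊕0⊕1⊕0⊕0⊕0⊕0 = 1
p4 (pos 4,5,6,7,12,13,14,15): XOR of data positions = 1⊕0⊕1⊕1⊕0⊕0⊕0 = 1
p8 (pos 8,9,10,11,12,13,14,15): XOR of data positions = 0⊕0⊕0⊕1⊕0⊕0⊕0 = 1
Codeword: 010110110001000

010110110001000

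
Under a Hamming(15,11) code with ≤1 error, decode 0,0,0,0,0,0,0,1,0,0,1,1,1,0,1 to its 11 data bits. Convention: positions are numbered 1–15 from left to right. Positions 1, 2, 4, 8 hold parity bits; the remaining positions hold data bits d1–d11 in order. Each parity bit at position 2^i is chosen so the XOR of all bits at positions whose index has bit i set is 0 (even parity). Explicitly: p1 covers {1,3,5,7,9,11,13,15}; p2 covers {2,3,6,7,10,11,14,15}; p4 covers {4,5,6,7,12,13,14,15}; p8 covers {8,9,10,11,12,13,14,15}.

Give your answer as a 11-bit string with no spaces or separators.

00000011001

s1 (pos 1,3,5,7,9,11,13,15): 0⊕0⊕0⊕0⊕0⊕1⊕1⊕1 = 1
s2 (pos 2,3,6,7,10,11,14,15): 0⊕0⊕0⊕0⊕0⊕1⊕0⊕1 = 0
s4 (pos 4,5,6,7,12,13,14,15): 0⊕0⊕0⊕0⊕1⊕1⊕0⊕1 = 1
s8 (pos 8,9,10,11,12,13,14,15): 1⊕0⊕0⊕1⊕1⊕1⊕0⊕1 = 1
Syndrome s8…s1 = 1101 → error at position 13.
Flip position 13: 000000010011101 → 000000010011001
Read data bits from positions 3,5,6,7,9,10,11,12,13,14,15: 00000011001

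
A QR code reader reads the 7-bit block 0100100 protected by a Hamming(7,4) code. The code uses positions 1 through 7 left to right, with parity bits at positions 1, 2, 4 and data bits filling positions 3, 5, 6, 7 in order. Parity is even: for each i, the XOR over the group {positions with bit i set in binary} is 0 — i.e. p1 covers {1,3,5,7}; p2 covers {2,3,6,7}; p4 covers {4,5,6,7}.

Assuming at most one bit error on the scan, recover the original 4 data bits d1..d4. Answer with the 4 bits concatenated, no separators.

s1 (pos 1,3,5,7): 0⊕0⊕1⊕0 = 1
s2 (pos 2,3,6,7): 1⊕0⊕0⊕0 = 1
s4 (pos 4,5,6,7): 0⊕1⊕0⊕0 = 1
Syndrome s4…s1 = 111 → error at position 7.
Flip position 7: 0100100 → 0100101
Read data bits from positions 3,5,6,7: 0101

0101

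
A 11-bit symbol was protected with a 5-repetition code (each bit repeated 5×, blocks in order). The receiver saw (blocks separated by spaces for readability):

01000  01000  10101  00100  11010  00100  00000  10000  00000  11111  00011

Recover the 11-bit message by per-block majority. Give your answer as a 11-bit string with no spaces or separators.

00101000010

Block 1 (01000): 1 one → 0
Block 2 (01000): 1 one → 0
Block 3 (10101): 3 ones → 1
Block 4 (00100): 1 one → 0
Block 5 (11010): 3 ones → 1
Block 6 (00100): 1 one → 0
Block 7 (00000): 0 ones → 0
Block 8 (10000): 1 one → 0
Block 9 (00000): 0 ones → 0
Block 10 (11111): 5 ones → 1
Block 11 (00011): 2 ones → 0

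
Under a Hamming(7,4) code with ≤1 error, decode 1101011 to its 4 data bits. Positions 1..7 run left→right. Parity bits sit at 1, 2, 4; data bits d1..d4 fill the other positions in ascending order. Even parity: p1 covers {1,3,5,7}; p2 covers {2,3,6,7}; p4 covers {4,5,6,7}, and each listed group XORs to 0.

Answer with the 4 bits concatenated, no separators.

s1 (pos 1,3,5,7): 1⊕0⊕0⊕1 = 0
s2 (pos 2,3,6,7): 1⊕0⊕1⊕1 = 1
s4 (pos 4,5,6,7): 1⊕0⊕1⊕1 = 1
Syndrome s4…s1 = 110 → error at position 6.
Flip position 6: 1101011 → 1101001
Read data bits from positions 3,5,6,7: 0001

0001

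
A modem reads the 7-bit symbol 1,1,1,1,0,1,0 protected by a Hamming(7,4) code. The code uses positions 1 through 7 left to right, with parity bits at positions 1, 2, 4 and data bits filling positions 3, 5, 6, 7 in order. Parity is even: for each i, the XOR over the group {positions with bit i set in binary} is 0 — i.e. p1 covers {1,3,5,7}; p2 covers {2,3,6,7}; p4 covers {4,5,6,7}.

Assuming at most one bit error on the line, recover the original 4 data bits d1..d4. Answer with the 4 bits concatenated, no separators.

1010

s1 (pos 1,3,5,7): 1⊕1⊕0⊕0 = 0
s2 (pos 2,3,6,7): 1⊕1⊕1⊕0 = 1
s4 (pos 4,5,6,7): 1⊕0⊕1⊕0 = 0
Syndrome s4…s1 = 010 → error at position 2.
Flip position 2: 1111010 → 1011010
Read data bits from positions 3,5,6,7: 1010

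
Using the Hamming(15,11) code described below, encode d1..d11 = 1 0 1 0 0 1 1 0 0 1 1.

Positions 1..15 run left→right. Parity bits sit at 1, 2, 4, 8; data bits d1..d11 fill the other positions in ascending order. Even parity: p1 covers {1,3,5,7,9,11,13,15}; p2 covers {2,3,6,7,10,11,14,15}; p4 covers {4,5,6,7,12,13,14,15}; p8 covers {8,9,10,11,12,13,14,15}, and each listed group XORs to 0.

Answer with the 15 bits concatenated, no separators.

Place data at non-parity positions: p1 p2 1 p4 0 1 0 p8 0 1 1 0 0 1 1
p1 (pos 1,3,5,7,9,11,13,15): XOR of data positions = 1⊕0⊕0⊕0⊕1⊕0⊕1 = 1
p2 (pos 2,3,6,7,10,11,14,15): XOR of data positions = 1⊕1⊕0⊕1⊕1⊕1⊕1 = 0
p4 (pos 4,5,6,7,12,13,14,15): XOR of data positions = 0⊕1⊕0⊕0⊕0⊕1⊕1 = 1
p8 (pos 8,9,10,11,12,13,14,15): XOR of data positions = 0⊕1⊕1⊕0⊕0⊕1⊕1 = 0
Codeword: 101101000110011

101101000110011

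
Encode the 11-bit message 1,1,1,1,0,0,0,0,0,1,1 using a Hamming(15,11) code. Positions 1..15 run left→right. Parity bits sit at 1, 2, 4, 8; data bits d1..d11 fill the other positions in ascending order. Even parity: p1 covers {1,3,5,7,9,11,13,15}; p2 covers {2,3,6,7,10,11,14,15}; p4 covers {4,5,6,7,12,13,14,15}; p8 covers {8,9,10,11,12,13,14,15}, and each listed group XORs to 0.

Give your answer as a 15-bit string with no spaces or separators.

011111100000011

Place data at non-parity positions: p1 p2 1 p4 1 1 1 p8 0 0 0 0 0 1 1
p1 (pos 1,3,5,7,9,11,13,15): XOR of data positions = 1⊕1⊕1⊕0⊕0⊕0⊕1 = 0
p2 (pos 2,3,6,7,10,11,14,15): XOR of data positions = 1⊕1⊕1⊕0⊕0⊕1⊕1 = 1
p4 (pos 4,5,6,7,12,13,14,15): XOR of data positions = 1⊕1⊕1⊕0⊕0⊕1⊕1 = 1
p8 (pos 8,9,10,11,12,13,14,15): XOR of data positions = 0⊕0⊕0⊕0⊕0⊕1⊕1 = 0
Codeword: 011111100000011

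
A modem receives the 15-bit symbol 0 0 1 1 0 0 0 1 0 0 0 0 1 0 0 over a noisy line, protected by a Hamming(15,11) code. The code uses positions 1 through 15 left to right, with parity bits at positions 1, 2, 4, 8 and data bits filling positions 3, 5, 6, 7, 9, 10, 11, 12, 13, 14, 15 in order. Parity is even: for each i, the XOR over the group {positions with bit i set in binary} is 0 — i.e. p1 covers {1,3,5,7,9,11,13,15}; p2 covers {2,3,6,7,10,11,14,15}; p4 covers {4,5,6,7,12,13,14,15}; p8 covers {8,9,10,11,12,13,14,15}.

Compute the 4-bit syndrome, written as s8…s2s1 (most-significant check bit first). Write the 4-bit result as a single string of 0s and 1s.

0010

s1 (pos 1,3,5,7,9,11,13,15): 0⊕1⊕0⊕0⊕0⊕0⊕1⊕0 = 0
s2 (pos 2,3,6,7,10,11,14,15): 0⊕1⊕0⊕0⊕0⊕0⊕0⊕0 = 1
s4 (pos 4,5,6,7,12,13,14,15): 1⊕0⊕0⊕0⊕0⊕1⊕0⊕0 = 0
s8 (pos 8,9,10,11,12,13,14,15): 1⊕0⊕0⊕0⊕0⊕1⊕0⊕0 = 0
Syndrome s8…s1 = 0010 → error at position 2.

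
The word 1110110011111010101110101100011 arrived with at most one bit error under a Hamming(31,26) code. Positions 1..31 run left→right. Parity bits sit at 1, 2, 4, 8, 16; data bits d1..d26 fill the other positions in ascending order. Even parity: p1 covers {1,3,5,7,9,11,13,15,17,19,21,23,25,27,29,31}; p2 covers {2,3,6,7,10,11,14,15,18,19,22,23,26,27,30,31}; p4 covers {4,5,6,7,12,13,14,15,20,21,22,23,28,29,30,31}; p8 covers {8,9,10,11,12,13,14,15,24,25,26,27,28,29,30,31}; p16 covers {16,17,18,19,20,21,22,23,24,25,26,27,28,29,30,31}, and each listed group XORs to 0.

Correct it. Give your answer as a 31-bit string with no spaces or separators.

1110110011111010100110101100011

s1 (pos 1,3,5,7,9,11,13,15,17,19,21,23,25,27,29,31): 1⊕1⊕1⊕0⊕1⊕1⊕1⊕1⊕1⊕1⊕1⊕1⊕1⊕0⊕0⊕1 = 1
s2 (pos 2,3,6,7,10,11,14,15,18,19,22,23,26,27,30,31): 1⊕1⊕1⊕0⊕1⊕1⊕0⊕1⊕0⊕1⊕0⊕1⊕1⊕0⊕1⊕1 = 1
s4 (pos 4,5,6,7,12,13,14,15,20,21,22,23,28,29,30,31): 0⊕1⊕1⊕0⊕1⊕1⊕0⊕1⊕1⊕1⊕0⊕1⊕0⊕0⊕1⊕1 = 0
s8 (pos 8,9,10,11,12,13,14,15,24,25,26,27,28,29,30,31): 0⊕1⊕1⊕1⊕1⊕1⊕0⊕1⊕0⊕1⊕1⊕0⊕0⊕0⊕1⊕1 = 0
s16 (pos 16,17,18,19,20,21,22,23,24,25,26,27,28,29,30,31): 0⊕1⊕0⊕1⊕1⊕1⊕0⊕1⊕0⊕1⊕1⊕0⊕0⊕0⊕1⊕1 = 1
Syndrome s16…s1 = 10011 → error at position 19.
Flip position 19: 1110110011111010101110101100011 → 1110110011111010100110101100011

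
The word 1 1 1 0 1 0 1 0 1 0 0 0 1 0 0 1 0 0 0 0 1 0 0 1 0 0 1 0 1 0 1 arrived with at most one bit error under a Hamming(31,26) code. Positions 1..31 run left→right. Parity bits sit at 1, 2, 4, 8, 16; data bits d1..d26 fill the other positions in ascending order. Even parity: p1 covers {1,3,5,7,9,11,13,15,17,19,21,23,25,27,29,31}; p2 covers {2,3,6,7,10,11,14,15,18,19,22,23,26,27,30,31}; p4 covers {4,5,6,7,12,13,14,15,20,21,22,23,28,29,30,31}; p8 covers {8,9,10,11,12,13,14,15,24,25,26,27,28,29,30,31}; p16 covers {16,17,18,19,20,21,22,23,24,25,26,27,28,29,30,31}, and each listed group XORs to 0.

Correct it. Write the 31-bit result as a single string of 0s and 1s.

1010101010001001000010010010101

s1 (pos 1,3,5,7,9,11,13,15,17,19,21,23,25,27,29,31): 1⊕1⊕1⊕1⊕1⊕0⊕1⊕0⊕0⊕0⊕1⊕0⊕0⊕1⊕1⊕1 = 0
s2 (pos 2,3,6,7,10,11,14,15,18,19,22,23,26,27,30,31): 1⊕1⊕0⊕1⊕0⊕0⊕0⊕0⊕0⊕0⊕0⊕0⊕0⊕1⊕0⊕1 = 1
s4 (pos 4,5,6,7,12,13,14,15,20,21,22,23,28,29,30,31): 0⊕1⊕0⊕1⊕0⊕1⊕0⊕0⊕0⊕1⊕0⊕0⊕0⊕1⊕0⊕1 = 0
s8 (pos 8,9,10,11,12,13,14,15,24,25,26,27,28,29,30,31): 0⊕1⊕0⊕0⊕0⊕1⊕0⊕0⊕1⊕0⊕0⊕1⊕0⊕1⊕0⊕1 = 0
s16 (pos 16,17,18,19,20,21,22,23,24,25,26,27,28,29,30,31): 1⊕0⊕0⊕0⊕0⊕1⊕0⊕0⊕1⊕0⊕0⊕1⊕0⊕1⊕0⊕1 = 0
Syndrome s16…s1 = 00010 → error at position 2.
Flip position 2: 1110101010001001000010010010101 → 1010101010001001000010010010101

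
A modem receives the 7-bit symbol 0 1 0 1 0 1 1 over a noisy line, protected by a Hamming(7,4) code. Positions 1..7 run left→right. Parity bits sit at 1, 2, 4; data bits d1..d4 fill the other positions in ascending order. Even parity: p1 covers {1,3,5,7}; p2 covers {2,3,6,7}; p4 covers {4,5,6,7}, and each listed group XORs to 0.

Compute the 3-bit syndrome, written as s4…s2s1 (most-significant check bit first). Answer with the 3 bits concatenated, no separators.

s1 (pos 1,3,5,7): 0⊕0⊕0⊕1 = 1
s2 (pos 2,3,6,7): 1⊕0⊕1⊕1 = 1
s4 (pos 4,5,6,7): 1⊕0⊕1⊕1 = 1
Syndrome s4…s1 = 111 → error at position 7.

111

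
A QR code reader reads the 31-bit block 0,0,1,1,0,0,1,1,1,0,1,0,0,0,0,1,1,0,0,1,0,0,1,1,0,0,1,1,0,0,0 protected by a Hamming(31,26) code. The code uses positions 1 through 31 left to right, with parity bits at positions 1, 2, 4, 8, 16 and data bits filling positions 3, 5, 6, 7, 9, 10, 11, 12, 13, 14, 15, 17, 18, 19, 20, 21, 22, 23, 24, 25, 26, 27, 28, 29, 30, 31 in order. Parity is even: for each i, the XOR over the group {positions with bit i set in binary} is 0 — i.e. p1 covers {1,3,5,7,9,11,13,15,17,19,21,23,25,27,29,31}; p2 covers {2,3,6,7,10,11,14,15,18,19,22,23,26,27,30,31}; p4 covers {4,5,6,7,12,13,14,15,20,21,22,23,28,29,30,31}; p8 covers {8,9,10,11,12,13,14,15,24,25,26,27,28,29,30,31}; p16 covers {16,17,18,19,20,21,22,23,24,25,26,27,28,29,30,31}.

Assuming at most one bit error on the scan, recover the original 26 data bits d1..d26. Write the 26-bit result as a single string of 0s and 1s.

s1 (pos 1,3,5,7,9,11,13,15,17,19,21,23,25,27,29,31): 0⊕1⊕0⊕1⊕1⊕1⊕0⊕0⊕1⊕0⊕0⊕1⊕0⊕1⊕0⊕0 = 1
s2 (pos 2,3,6,7,10,11,14,15,18,19,22,23,26,27,30,31): 0⊕1⊕0⊕1⊕0⊕1⊕0⊕0⊕0⊕0⊕0⊕1⊕0⊕1⊕0⊕0 = 1
s4 (pos 4,5,6,7,12,13,14,15,20,21,22,23,28,29,30,31): 1⊕0⊕0⊕1⊕0⊕0⊕0⊕0⊕1⊕0⊕0⊕1⊕1⊕0⊕0⊕0 = 1
s8 (pos 8,9,10,11,12,13,14,15,24,25,26,27,28,29,30,31): 1⊕1⊕0⊕1⊕0⊕0⊕0⊕0⊕1⊕0⊕0⊕1⊕1⊕0⊕0⊕0 = 0
s16 (pos 16,17,18,19,20,21,22,23,24,25,26,27,28,29,30,31): 1⊕1⊕0⊕0⊕1⊕0⊕0⊕1⊕1⊕0⊕0⊕1⊕1⊕0⊕0⊕0 = 1
Syndrome s16…s1 = 10111 → error at position 23.
Flip position 23: 0011001110100001100100110011000 → 0011001110100001100100010011000
Read data bits from positions 3,5,6,7,9,10,11,12,13,14,15,17,18,19,20,21,22,23,24,25,26,27,28,29,30,31: 10011010000100100010011000

10011010000100100010011000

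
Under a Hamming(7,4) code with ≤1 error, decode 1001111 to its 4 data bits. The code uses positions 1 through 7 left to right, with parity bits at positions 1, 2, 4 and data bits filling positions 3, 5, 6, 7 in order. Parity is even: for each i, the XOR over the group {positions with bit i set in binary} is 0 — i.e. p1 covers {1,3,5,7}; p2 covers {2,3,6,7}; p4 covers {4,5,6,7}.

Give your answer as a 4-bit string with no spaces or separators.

0111

s1 (pos 1,3,5,7): 1⊕0⊕1⊕1 = 1
s2 (pos 2,3,6,7): 0⊕0⊕1⊕1 = 0
s4 (pos 4,5,6,7): 1⊕1⊕1⊕1 = 0
Syndrome s4…s1 = 001 → error at position 1.
Flip position 1: 1001111 → 0001111
Read data bits from positions 3,5,6,7: 0111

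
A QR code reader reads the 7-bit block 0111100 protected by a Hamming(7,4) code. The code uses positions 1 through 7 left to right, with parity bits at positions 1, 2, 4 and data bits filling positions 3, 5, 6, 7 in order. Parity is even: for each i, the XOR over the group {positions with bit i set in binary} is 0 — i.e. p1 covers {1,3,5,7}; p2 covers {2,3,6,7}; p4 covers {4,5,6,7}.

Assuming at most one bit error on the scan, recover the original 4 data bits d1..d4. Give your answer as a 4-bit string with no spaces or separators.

1100

s1 (pos 1,3,5,7): 0⊕1⊕1⊕0 = 0
s2 (pos 2,3,6,7): 1⊕1⊕0⊕0 = 0
s4 (pos 4,5,6,7): 1⊕1⊕0⊕0 = 0
Syndrome s4…s1 = 000 → no error.
Read data bits from positions 3,5,6,7: 1100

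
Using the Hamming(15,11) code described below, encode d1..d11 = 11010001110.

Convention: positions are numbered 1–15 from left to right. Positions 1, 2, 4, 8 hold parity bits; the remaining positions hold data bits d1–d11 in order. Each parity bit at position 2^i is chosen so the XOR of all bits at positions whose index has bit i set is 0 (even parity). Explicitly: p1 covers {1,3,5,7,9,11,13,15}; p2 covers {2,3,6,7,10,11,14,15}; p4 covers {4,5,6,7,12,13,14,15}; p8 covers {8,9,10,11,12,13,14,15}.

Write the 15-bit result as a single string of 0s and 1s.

011110110001110

Place data at non-parity positions: p1 p2 1 p4 1 0 1 p8 0 0 0 1 1 1 0
p1 (pos 1,3,5,7,9,11,13,15): XOR of data positions = 1⊕1⊕1⊕0⊕0⊕1⊕0 = 0
p2 (pos 2,3,6,7,10,11,14,15): XOR of data positions = 1⊕0⊕1⊕0⊕0⊕1⊕0 = 1
p4 (pos 4,5,6,7,12,13,14,15): XOR of data positions = 1⊕0⊕1⊕1⊕1⊕1⊕0 = 1
p8 (pos 8,9,10,11,12,13,14,15): XOR of data positions = 0⊕0⊕0⊕1⊕1⊕1⊕0 = 1
Codeword: 011110110001110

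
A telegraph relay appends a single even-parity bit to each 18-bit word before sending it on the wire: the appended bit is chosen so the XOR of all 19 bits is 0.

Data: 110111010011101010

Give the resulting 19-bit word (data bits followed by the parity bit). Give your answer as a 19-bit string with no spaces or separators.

1101110100111010101

XOR of the 18 data bits: 1⊕1⊕0⊕1⊕1⊕1⊕0⊕1⊕0⊕0⊕1⊕1⊕1⊕0⊕1⊕0⊕1⊕0 = 1
Parity bit = 1 (so all 19 bits XOR to 0).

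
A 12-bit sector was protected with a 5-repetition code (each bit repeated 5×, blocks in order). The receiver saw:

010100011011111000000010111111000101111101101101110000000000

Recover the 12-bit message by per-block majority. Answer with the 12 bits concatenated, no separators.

001001011100

Block 1 (01010): 2 ones → 0
Block 2 (00110): 2 ones → 0
Block 3 (11111): 5 ones → 1
Block 4 (00000): 0 ones → 0
Block 5 (00101): 2 ones → 0
Block 6 (11111): 5 ones → 1
Block 7 (00010): 1 one → 0
Block 8 (11111): 5 ones → 1
Block 9 (01101): 3 ones → 1
Block 10 (10111): 4 ones → 1
Block 11 (00000): 0 ones → 0
Block 12 (00000): 0 ones → 0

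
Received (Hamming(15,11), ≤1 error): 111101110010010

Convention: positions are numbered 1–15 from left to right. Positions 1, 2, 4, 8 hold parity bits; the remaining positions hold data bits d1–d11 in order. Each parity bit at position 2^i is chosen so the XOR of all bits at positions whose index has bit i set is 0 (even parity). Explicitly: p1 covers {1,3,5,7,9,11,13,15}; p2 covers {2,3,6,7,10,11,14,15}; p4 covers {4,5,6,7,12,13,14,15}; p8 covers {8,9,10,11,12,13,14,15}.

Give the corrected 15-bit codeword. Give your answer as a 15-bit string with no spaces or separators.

s1 (pos 1,3,5,7,9,11,13,15): 1⊕1⊕0⊕1⊕0⊕1⊕0⊕0 = 0
s2 (pos 2,3,6,7,10,11,14,15): 1⊕1⊕1⊕1⊕0⊕1⊕1⊕0 = 0
s4 (pos 4,5,6,7,12,13,14,15): 1⊕0⊕1⊕1⊕0⊕0⊕1⊕0 = 0
s8 (pos 8,9,10,11,12,13,14,15): 1⊕0⊕0⊕1⊕0⊕0⊕1⊕0 = 1
Syndrome s8…s1 = 1000 → error at position 8.
Flip position 8: 111101110010010 → 111101100010010

111101100010010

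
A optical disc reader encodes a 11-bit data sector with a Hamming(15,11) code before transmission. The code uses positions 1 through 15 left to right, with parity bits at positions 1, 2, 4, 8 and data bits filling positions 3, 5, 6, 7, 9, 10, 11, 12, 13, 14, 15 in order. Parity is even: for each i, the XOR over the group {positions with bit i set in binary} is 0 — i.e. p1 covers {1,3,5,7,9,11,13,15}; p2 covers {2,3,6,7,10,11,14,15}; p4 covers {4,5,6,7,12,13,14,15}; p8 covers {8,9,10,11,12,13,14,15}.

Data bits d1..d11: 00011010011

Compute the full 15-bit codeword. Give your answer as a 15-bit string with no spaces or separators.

000100101010011

Place data at non-parity positions: p1 p2 0 p4 0 0 1 p8 1 0 1 0 0 1 1
p1 (pos 1,3,5,7,9,11,13,15): XOR of data positions = 0⊕0⊕1⊕1⊕1⊕0⊕1 = 0
p2 (pos 2,3,6,7,10,11,14,15): XOR of data positions = 0⊕0⊕1⊕0⊕1⊕1⊕1 = 0
p4 (pos 4,5,6,7,12,13,14,15): XOR of data positions = 0⊕0⊕1⊕0⊕0⊕1⊕1 = 1
p8 (pos 8,9,10,11,12,13,14,15): XOR of data positions = 1⊕0⊕1⊕0⊕0⊕1⊕1 = 0
Codeword: 000100101010011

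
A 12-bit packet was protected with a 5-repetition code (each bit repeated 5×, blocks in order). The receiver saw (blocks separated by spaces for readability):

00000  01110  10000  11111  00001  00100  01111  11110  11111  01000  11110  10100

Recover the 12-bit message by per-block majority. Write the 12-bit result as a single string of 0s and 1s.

Block 1 (00000): 0 ones → 0
Block 2 (01110): 3 ones → 1
Block 3 (10000): 1 one → 0
Block 4 (11111): 5 ones → 1
Block 5 (00001): 1 one → 0
Block 6 (00100): 1 one → 0
Block 7 (01111): 4 ones → 1
Block 8 (11110): 4 ones → 1
Block 9 (11111): 5 ones → 1
Block 10 (01000): 1 one → 0
Block 11 (11110): 4 ones → 1
Block 12 (10100): 2 ones → 0

010100111010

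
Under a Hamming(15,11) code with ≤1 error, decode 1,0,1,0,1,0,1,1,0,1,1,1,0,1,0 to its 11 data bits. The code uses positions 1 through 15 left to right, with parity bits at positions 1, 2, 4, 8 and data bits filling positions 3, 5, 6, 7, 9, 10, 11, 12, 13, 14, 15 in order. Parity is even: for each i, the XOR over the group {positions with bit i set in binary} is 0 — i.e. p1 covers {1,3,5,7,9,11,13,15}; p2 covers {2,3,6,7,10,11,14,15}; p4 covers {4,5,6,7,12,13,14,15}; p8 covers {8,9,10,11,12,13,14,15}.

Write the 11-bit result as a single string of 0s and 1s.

s1 (pos 1,3,5,7,9,11,13,15): 1⊕1⊕1⊕1⊕0⊕1⊕0⊕0 = 1
s2 (pos 2,3,6,7,10,11,14,15): 0⊕1⊕0⊕1⊕1⊕1⊕1⊕0 = 1
s4 (pos 4,5,6,7,12,13,14,15): 0⊕1⊕0⊕1⊕1⊕0⊕1⊕0 = 0
s8 (pos 8,9,10,11,12,13,14,15): 1⊕0⊕1⊕1⊕1⊕0⊕1⊕0 = 1
Syndrome s8…s1 = 1011 → error at position 11.
Flip position 11: 101010110111010 → 101010110101010
Read data bits from positions 3,5,6,7,9,10,11,12,13,14,15: 11010101010

11010101010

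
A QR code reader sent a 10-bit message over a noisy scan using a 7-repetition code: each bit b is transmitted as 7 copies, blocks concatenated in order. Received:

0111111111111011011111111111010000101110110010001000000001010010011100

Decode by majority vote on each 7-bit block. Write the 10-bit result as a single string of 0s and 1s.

1111010000

Block 1 (0111111): 6 ones → 1
Block 2 (1111110): 6 ones → 1
Block 3 (1101111): 6 ones → 1
Block 4 (1111111): 7 ones → 1
Block 5 (0100001): 2 ones → 0
Block 6 (0111011): 5 ones → 1
Block 7 (0010001): 2 ones → 0
Block 8 (0000000): 0 ones → 0
Block 9 (0101001): 3 ones → 0
Block 10 (0011100): 3 ones → 0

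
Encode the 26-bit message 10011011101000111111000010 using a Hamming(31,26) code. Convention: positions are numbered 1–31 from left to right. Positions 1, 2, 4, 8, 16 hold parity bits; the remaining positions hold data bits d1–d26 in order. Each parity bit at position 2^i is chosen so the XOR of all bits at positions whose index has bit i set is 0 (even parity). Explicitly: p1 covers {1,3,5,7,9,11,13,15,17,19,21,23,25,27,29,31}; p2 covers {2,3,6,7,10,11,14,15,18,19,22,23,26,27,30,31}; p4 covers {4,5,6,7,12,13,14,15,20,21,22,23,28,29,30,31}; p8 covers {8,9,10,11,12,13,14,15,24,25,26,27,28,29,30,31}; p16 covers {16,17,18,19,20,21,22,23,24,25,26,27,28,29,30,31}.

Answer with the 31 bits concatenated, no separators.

1111001010111011000111111000010

Place data at non-parity positions: p1 p2 1 p4 0 0 1 p8 1 0 1 1 1 0 1 p16 0 0 0 1 1 1 1 1 1 0 0 0 0 1 0
p1 (pos 1,3,5,7,9,11,13,15,17,19,21,23,25,27,29,31): XOR of data positions = 1⊕0⊕1⊕1⊕1⊕1⊕1⊕0⊕0⊕1⊕1⊕1⊕0⊕0⊕0 = 1
p2 (pos 2,3,6,7,10,11,14,15,18,19,22,23,26,27,30,31): XOR of data positions = 1⊕0⊕1⊕0⊕1⊕0⊕1⊕0⊕0⊕1⊕1⊕0⊕0⊕1⊕0 = 1
p4 (pos 4,5,6,7,12,13,14,15,20,21,22,23,28,29,30,31): XOR of data positions = 0⊕0⊕1⊕1⊕1⊕0⊕1⊕1⊕1⊕1⊕1⊕0⊕0⊕1⊕0 = 1
p8 (pos 8,9,10,11,12,13,14,15,24,25,26,27,28,29,30,31): XOR of data positions = 1⊕0⊕1⊕1⊕1⊕0⊕1⊕1⊕1⊕0⊕0⊕0⊕0⊕1⊕0 = 0
p16 (pos 16,17,18,19,20,21,22,23,24,25,26,27,28,29,30,31): XOR of data positions = 0⊕0⊕0⊕1⊕1⊕1⊕1⊕1⊕1⊕0⊕0⊕0⊕0⊕1⊕0 = 1
Codeword: 1111001010111011000111111000010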